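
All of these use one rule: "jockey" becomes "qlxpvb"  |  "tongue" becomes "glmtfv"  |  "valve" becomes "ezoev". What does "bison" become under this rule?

Each letter is replaced by its mirror in the alphabet: a↔z, b↔y, c↔x, and so on (the Atbash cipher).
On bison: b↔y, i↔r, s↔h, o↔l, n↔m.

yrhlm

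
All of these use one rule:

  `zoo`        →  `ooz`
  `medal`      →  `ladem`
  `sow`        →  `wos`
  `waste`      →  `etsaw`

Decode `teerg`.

greet

It's just the letters in reverse order.
Decoding teerg: then reverse → greet.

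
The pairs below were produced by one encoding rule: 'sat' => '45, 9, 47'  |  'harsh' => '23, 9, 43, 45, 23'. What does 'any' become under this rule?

9, 35, 57

s(#19)→45 and a(#1)→9: differences scale by 2, so n = 2·pos + 7. With a=1..z=26, the number is 2·pos + 7.
On any: a=1→9, n=14→35, y=25→57.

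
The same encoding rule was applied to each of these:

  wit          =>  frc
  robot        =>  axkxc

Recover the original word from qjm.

Compare letters: w→f is +9, i→r is +9, t→c is +9 — a constant shift. Each letter is shifted forward by 9 in the alphabet (a Caesar shift of +9).
Reversing it on qjm: q−9=h, j−9=a, m−9=d.

had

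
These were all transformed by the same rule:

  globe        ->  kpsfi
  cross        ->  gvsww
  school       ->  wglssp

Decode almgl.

Each letter is shifted forward by 4 in the alphabet (a Caesar shift of +4).
Decoding almgl: a−4=w, l−4=h, m−4=i, g−4=c, l−4=h.

which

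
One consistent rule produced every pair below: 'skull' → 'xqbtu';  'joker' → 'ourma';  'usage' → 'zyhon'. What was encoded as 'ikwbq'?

depth

In skull: s→x is +5, k→q is +6, u→b is +7, l→t is +8 — the shift increases by 1 each position. Letter i (0-indexed) is shifted by i+5, so successive shifts are 5, 6, 7, ….
Reversing it on ikwbq: i−5=d, k−6=e, w−7=p, b−8=t, q−9=h.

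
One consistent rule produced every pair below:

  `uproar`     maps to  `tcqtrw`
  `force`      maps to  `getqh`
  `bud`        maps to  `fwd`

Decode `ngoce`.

The output letters match the input read backwards, each shifted +2: uproar reversed is raorpu. The word is reversed, then every letter is shifted forward by 2.
Decoding ngoce: shift back: n−2=l, g−2=e, o−2=m, c−2=a, e−2=c → lemac; then reverse → camel.

camel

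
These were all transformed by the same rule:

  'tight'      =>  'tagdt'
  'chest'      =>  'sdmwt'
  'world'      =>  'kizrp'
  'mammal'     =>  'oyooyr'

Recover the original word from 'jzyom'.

frame

t(19)→t(19) and i(8)→a(0) fit y≡23x+24 (mod 26); the inverse of 23 mod 26 is 17. This is an affine cipher: with a=0,…,z=25, each position x becomes (23x+24) mod 26.
Undoing it on jzyom: j(9)→17·(9−24)≡5=f; z(25)→17·(25−24)≡17=r; y(24)→17·(24−24)≡0=a; o(14)→17·(14−24)≡12=m; m(12)→17·(12−24)≡4=e (all mod 26).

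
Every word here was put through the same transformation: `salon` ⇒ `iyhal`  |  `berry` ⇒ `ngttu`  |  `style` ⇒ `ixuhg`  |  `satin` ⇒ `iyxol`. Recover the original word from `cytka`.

cargo

Each letter's alphabet position (a=0..z=25) is mapped through 15·x+24 mod 26 — an affine cipher.
Decoding cytka: c(2)→7·(2−24)≡2=c; y(24)→7·(24−24)≡0=a; t(19)→7·(19−24)≡17=r; k(10)→7·(10−24)≡6=g; a(0)→7·(0−24)≡14=o (all mod 26).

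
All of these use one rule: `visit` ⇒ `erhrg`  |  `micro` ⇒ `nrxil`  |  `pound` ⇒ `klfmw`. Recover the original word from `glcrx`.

toxic

This is the alphabet-reversal cipher (Atbash): a becomes z, b becomes y, etc.
Reversing it on glcrx: g↔t, l↔o, c↔x, r↔i, x↔c.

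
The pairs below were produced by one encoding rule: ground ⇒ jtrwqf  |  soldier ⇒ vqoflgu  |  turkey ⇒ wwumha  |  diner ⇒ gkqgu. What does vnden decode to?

slack

It's a Vigenère-style cipher with numeric key [3,2]: position i shifts by key[i mod 2].
Undoing it on vnden: v−3=s, n−2=l, d−3=a, e−2=c, n−3=k.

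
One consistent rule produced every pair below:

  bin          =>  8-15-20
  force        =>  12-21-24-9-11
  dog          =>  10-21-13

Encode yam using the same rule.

31-7-19

Letters become their 1-based position plus 6 (so a→7, b→8, …).
Applying it to yam: y=25→31, a=1→7, m=13→19.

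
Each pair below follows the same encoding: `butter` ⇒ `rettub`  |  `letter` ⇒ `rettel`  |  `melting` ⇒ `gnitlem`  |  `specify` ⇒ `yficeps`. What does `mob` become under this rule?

bom

The word is simply reversed.
For mob: reverse → bom.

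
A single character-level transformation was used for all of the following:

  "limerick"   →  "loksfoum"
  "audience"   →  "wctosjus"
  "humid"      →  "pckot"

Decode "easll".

l(11)→l(11) and i(8)→o(14) fit y≡25x+22 (mod 26); the inverse of 25 mod 26 is 25. This is an affine cipher: with a=0,…,z=25, each position x becomes (25x+22) mod 26.
Undoing it on easll: e(4)→25·(4−22)≡18=s; a(0)→25·(0−22)≡22=w; s(18)→25·(18−22)≡4=e; l(11)→25·(11−22)≡11=l; l(11)→25·(11−22)≡11=l (all mod 26).

swell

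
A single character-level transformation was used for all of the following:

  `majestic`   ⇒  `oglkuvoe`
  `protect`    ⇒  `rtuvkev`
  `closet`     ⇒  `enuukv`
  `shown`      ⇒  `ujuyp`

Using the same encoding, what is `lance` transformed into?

ngpek

The shift depends on letter class: consonant m→o is +2, but vowel a→g is +6. Vowels shift forward by 6 and consonants shift forward by 2.
Applying it to lance: l(cons)+2=n, a(vowel)+6=g, n(cons)+2=p, c(cons)+2=e, e(vowel)+6=k.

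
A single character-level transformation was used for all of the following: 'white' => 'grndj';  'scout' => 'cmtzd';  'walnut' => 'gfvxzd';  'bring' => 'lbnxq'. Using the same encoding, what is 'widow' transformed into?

gnntg

Two shifts are in play — +5 for a/e/i/o/u, +10 for every other letter.
On widow: w(cons)+10=g, i(vowel)+5=n, d(cons)+10=n, o(vowel)+5=t, w(cons)+10=g.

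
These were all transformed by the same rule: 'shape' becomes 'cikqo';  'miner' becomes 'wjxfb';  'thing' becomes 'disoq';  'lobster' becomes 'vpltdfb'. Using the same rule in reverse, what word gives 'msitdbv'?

crystal

It's a Vigenère-style cipher with numeric key [10,1]: position i shifts by key[i mod 2].
Reversing it on msitdbv: m−10=c, s−1=r, i−10=y, t−1=s, d−10=t, b−1=a, v−10=l.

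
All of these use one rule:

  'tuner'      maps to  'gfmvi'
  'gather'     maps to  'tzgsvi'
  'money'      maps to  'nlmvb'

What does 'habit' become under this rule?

szyrg

Letters are reflected about the middle of the alphabet (position → 25−position): Atbash.
Applying it to habit: h↔s, a↔z, b↔y, i↔r, t↔g.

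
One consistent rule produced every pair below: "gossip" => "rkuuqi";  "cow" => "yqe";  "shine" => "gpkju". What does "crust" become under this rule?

The output letters match the input read backwards, each shifted +2: gossip reversed is pissog. Two steps: reverse the string, then apply a Caesar shift of +2.
For crust: reverse → tsurc; then shift: t+2=v, s+2=u, u+2=w, r+2=t, c+2=e.

vuwte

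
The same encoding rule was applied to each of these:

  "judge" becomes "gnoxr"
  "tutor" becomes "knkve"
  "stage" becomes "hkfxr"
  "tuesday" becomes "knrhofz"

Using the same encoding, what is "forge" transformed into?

uvexr

j(9)→g(6) and u(20)→n(13) fit y≡3x+5 (mod 26); the inverse of 3 mod 26 is 9. This is an affine cipher: with a=0,…,z=25, each position x becomes (3x+5) mod 26.
Applying it to forge: f(5)→3·5+5≡20=u; o(14)→3·14+5≡21=v; r(17)→3·17+5≡4=e; g(6)→3·6+5≡23=x; e(4)→3·4+5≡17=r (all mod 26).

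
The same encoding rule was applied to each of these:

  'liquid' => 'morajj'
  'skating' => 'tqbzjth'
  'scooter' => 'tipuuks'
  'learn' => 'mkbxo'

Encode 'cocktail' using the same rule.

dudqugjr

Shifts by position in liquid: pos 0: l→m (+1), pos 1: i→o (+6), pos 2: q→r (+1), pos 3: u→a (+6) — repeating every 2. It's a Vigenère-style cipher with numeric key [1,6]: position i shifts by key[i mod 2].
Applying it to cocktail: c+1=d, o+6=u, c+1=d, k+6=q, t+1=u, a+6=g, i+1=j, l+6=r.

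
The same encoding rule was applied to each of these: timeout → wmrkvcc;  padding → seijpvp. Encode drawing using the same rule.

In timeout: t→w is +3, i→m is +4, m→r is +5, e→k is +6 — the shift increases by 1 each position. Letter i (0-indexed) is shifted by i+3, so successive shifts are 3, 4, 5, ….
Applying it to drawing: d+3=g, r+4=v, a+5=f, w+6=c, i+7=p, n+8=v, g+9=p.

gvfcpvp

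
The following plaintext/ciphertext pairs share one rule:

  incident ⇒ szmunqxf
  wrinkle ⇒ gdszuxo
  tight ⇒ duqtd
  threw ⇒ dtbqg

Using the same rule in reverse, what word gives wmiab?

mayor

Shifts by position in incident: pos 0: i→s (+10), pos 1: n→z (+12), pos 2: c→m (+10), pos 3: i→u (+12) — repeating every 2. A repeating key of period 2 is used — shifts +10, +12 over and over.
Reversing it on wmiab: w−10=m, m−12=a, i−10=y, a−12=o, b−10=r.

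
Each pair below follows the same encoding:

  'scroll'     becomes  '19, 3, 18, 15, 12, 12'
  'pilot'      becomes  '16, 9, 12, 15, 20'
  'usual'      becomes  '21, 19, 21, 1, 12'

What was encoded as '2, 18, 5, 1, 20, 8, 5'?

Each letter is replaced by its alphabet position (a=1, b=2, …, z=26).
Undoing it on 2, 18, 5, 1, 20, 8, 5: 2=b, 18=r, 5=e, 1=a, 20=t, 8=h, 5=e.

breathe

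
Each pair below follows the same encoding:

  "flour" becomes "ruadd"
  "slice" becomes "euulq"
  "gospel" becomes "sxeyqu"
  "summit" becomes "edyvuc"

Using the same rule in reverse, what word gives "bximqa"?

powder

A repeating key of period 2 is used — shifts +12, +9 over and over.
Undoing it on bximqa: b−12=p, x−9=o, i−12=w, m−9=d, q−12=e, a−9=r.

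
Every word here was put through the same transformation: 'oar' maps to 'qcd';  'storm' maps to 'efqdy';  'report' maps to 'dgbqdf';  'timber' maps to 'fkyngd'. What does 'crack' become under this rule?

The shift depends on letter class: consonant r→d is +12, but vowel o→q is +2. Vowels shift forward by 2 and consonants shift forward by 12.
For crack: c(cons)+12=o, r(cons)+12=d, a(vowel)+2=c, c(cons)+12=o, k(cons)+12=w.

odcow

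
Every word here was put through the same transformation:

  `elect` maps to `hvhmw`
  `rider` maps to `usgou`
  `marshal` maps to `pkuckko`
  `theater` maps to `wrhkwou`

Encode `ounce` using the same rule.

reqmh

The shifts repeat in a cycle of length 2: positions 0,1,… shift by +3, +10, then the pattern repeats.
On ounce: o+3=r, u+10=e, n+3=q, c+10=m, e+3=h.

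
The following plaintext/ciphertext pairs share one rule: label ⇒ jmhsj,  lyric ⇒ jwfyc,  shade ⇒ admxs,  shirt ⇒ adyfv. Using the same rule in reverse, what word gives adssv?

sheet

Treating letters as 0–25, the rule is x ↦ 21x + 12 (mod 26).
Undoing it on adssv: a(0)→5·(0−12)≡18=s; d(3)→5·(3−12)≡7=h; s(18)→5·(18−12)≡4=e; s(18)→5·(18−12)≡4=e; v(21)→5·(21−12)≡19=t (all mod 26).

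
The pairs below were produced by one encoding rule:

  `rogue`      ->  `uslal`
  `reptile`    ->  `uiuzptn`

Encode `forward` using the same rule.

In rogue: r→u is +3, o→s is +4, g→l is +5, u→a is +6 — the shift increases by 1 each position. Each letter shifts forward by (position + 3), i.e. 3, 4, 5, … — the shift grows by one for each successive letter.
For forward: f+3=i, o+4=s, r+5=w, w+6=c, a+7=h, r+8=z, d+9=m.

iswchzm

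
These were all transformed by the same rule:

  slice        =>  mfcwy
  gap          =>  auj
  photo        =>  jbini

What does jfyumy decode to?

Compare letters: s→m is +20, l→f is +20, i→c is +20 — a constant shift. It's a constant shift of +20 (ROT20).
Decoding jfyumy: j−20=p, f−20=l, y−20=e, u−20=a, m−20=s, y−20=e.

please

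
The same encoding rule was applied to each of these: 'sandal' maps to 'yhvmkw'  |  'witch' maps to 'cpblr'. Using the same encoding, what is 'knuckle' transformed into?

Each letter shifts forward by (position + 6), i.e. 6, 7, 8, … — the shift grows by one for each successive letter.
For knuckle: k+6=q, n+7=u, u+8=c, c+9=l, k+10=u, l+11=w, e+12=q.

qucluwq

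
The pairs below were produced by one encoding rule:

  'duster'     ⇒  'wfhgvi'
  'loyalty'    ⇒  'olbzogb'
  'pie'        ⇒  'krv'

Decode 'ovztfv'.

Each letter is replaced by its mirror in the alphabet: a↔z, b↔y, c↔x, and so on (the Atbash cipher).
Decoding ovztfv: o↔l, v↔e, z↔a, t↔g, f↔u, v↔e.

league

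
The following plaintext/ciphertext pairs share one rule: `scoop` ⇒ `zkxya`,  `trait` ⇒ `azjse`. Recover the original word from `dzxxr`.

wrong

Letter i (0-indexed) is shifted by i+7, so successive shifts are 7, 8, 9, ….
Undoing it on dzxxr: d−7=w, z−8=r, x−9=o, x−10=n, r−11=g.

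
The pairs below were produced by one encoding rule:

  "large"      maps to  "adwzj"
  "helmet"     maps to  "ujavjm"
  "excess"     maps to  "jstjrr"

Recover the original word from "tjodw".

l(11)→a(0) and a(0)→d(3) fit y≡21x+3 (mod 26); the inverse of 21 mod 26 is 5. Each letter's alphabet position (a=0..z=25) is mapped through 21·x+3 mod 26 — an affine cipher.
Decoding tjodw: t(19)→5·(19−3)≡2=c; j(9)→5·(9−3)≡4=e; o(14)→5·(14−3)≡3=d; d(3)→5·(3−3)≡0=a; w(22)→5·(22−3)≡17=r (all mod 26).

cedar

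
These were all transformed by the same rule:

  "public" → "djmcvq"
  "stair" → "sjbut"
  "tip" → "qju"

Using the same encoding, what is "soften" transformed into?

The output letters match the input read backwards, each shifted +1: public reversed is cilbup. The word is reversed, then every letter is shifted forward by 1.
For soften: reverse → netfos; then shift: n+1=o, e+1=f, t+1=u, f+1=g, o+1=p, s+1=t.

ofugpt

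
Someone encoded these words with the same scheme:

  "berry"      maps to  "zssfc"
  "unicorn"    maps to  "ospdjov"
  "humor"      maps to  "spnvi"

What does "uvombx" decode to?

Two steps: reverse the string, then apply a Caesar shift of +1.
Decoding uvombx: shift back: u−1=t, v−1=u, o−1=n, m−1=l, b−1=a, x−1=w → tunlaw; then reverse → walnut.

walnut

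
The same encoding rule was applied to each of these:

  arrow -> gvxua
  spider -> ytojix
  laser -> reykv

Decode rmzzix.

It's a Vigenère-style cipher with numeric key [6,4,6]: position i shifts by key[i mod 3].
Decoding rmzzix: r−6=l, m−4=i, z−6=t, z−6=t, i−4=e, x−6=r.

litter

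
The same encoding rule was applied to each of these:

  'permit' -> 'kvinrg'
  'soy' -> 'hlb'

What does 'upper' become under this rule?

fkkvi

Each pair mirrors across the alphabet (p↔k, e↔v, r↔i): positions sum to 25. Letters are reflected about the middle of the alphabet (position → 25−position): Atbash.
On upper: u↔f, p↔k, p↔k, e↔v, r↔i.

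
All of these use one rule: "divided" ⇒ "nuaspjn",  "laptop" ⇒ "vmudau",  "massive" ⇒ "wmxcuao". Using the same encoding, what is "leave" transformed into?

vqffq

Shifts by position in divided: pos 0: d→n (+10), pos 1: i→u (+12), pos 2: v→a (+5), pos 3: i→s (+10), pos 4: d→p (+12), pos 5: e→j (+5) — repeating every 3. A repeating key of period 3 is used — shifts +10, +12, +5 over and over.
Applying it to leave: l+10=v, e+12=q, a+5=f, v+10=f, e+12=q.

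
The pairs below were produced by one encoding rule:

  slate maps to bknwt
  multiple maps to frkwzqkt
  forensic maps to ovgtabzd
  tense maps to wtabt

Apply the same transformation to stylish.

s(18)→b(1) and l(11)→k(10) fit y≡21x+13 (mod 26); the inverse of 21 mod 26 is 5. Treating letters as 0–25, the rule is x ↦ 21x + 13 (mod 26).
On stylish: s(18)→21·18+13≡1=b; t(19)→21·19+13≡22=w; y(24)→21·24+13≡23=x; l(11)→21·11+13≡10=k; i(8)→21·8+13≡25=z; s(18)→21·18+13≡1=b; h(7)→21·7+13≡4=e (all mod 26).

bwxkzbe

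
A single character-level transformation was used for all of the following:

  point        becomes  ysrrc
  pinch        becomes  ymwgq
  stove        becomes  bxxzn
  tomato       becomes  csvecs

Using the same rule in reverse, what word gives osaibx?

forest

Shifts by position in point: pos 0: p→y (+9), pos 1: o→s (+4), pos 2: i→r (+9), pos 3: n→r (+4) — repeating every 2. A repeating key of period 2 is used — shifts +9, +4 over and over.
Decoding osaibx: o−9=f, s−4=o, a−9=r, i−4=e, b−9=s, x−4=t.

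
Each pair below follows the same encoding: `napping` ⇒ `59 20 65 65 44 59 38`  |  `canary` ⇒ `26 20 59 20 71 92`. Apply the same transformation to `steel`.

74 77 32 32 53

Each letter becomes 3×(its alphabet position, a=1..z=26) + 17.
Applying it to steel: s=19→74, t=20→77, e=5→32, e=5→32, l=12→53.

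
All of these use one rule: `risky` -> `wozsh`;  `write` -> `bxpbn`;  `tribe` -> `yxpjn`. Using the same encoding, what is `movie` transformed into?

rucqn

In risky: r→w is +5, i→o is +6, s→z is +7, k→s is +8 — the shift increases by 1 each position. Each letter shifts forward by (position + 5), i.e. 5, 6, 7, … — the shift grows by one for each successive letter.
Applying it to movie: m+5=r, o+6=u, v+7=c, i+8=q, e+9=n.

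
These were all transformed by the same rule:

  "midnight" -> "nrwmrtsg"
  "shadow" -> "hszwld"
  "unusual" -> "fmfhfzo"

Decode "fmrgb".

unity

Letters are reflected about the middle of the alphabet (position → 25−position): Atbash.
Decoding fmrgb: f↔u, m↔n, r↔i, g↔t, b↔y.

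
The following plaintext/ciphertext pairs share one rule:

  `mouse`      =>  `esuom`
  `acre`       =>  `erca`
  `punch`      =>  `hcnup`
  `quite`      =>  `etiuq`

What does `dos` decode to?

sod

The output letters match the input read backwards: mouse reversed is esuom. It's just the letters in reverse order.
Undoing it on dos: then reverse → sod.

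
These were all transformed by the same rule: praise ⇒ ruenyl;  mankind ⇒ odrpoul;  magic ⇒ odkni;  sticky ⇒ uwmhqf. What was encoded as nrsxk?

loose

In praise: p→r is +2, r→u is +3, a→e is +4, i→n is +5 — the shift increases by 1 each position. Letter i (0-indexed) is shifted by i+2, so successive shifts are 2, 3, 4, ….
Reversing it on nrsxk: n−2=l, r−3=o, s−4=o, x−5=s, k−6=e.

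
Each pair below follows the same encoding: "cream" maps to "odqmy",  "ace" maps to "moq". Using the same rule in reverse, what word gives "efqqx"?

Compare letters: c→o is +12, r→d is +12, e→q is +12 — a constant shift. Each letter is shifted forward by 12 in the alphabet (a Caesar shift of +12).
Reversing it on efqqx: e−12=s, f−12=t, q−12=e, q−12=e, x−12=l.

steel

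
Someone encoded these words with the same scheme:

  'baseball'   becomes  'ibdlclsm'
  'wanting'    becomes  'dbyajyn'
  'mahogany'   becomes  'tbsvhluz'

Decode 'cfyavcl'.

venture

Shifts by position in baseball: pos 0: b→i (+7), pos 1: a→b (+1), pos 2: s→d (+11), pos 3: e→l (+7), pos 4: b→c (+1), pos 5: a→l (+11) — repeating every 3. It's a Vigenère-style cipher with numeric key [7,1,11]: position i shifts by key[i mod 3].
Undoing it on cfyavcl: c−7=v, f−1=e, y−11=n, a−7=t, v−1=u, c−11=r, l−7=e.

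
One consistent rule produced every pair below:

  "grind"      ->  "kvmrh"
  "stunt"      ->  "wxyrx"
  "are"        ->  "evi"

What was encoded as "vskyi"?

rogue

This is a Caesar cipher with shift 4.
Decoding vskyi: v−4=r, s−4=o, k−4=g, y−4=u, i−4=e.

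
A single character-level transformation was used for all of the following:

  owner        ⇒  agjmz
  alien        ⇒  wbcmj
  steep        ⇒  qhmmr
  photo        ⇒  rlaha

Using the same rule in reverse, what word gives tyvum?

Each letter's alphabet position (a=0..z=25) is mapped through 17·x+22 mod 26 — an affine cipher.
Undoing it on tyvum: t(19)→23·(19−22)≡9=j; y(24)→23·(24−22)≡20=u; v(21)→23·(21−22)≡3=d; u(20)→23·(20−22)≡6=g; m(12)→23·(12−22)≡4=e (all mod 26).

judge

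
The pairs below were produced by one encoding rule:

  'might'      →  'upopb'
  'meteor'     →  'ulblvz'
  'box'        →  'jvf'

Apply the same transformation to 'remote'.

zluvbl

The shift depends on letter class: consonant m→u is +8, but vowel i→p is +7. Two shifts are in play — +7 for a/e/i/o/u, +8 for every other letter.
For remote: r(cons)+8=z, e(vowel)+7=l, m(cons)+8=u, o(vowel)+7=v, t(cons)+8=b, e(vowel)+7=l.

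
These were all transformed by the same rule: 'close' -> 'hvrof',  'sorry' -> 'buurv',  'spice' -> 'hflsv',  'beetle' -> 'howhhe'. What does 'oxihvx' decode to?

The output letters match the input read backwards, each shifted +3: close reversed is esolc. The word is reversed, then every letter is shifted forward by 3.
Undoing it on oxihvx: shift back: o−3=l, x−3=u, i−3=f, h−3=e, v−3=s, x−3=u → lufesu; then reverse → useful.

useful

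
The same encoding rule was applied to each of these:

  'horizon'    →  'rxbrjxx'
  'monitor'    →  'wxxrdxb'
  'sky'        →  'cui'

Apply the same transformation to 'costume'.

The shift depends on letter class: consonant h→r is +10, but vowel o→x is +9. Two shifts are in play — +9 for a/e/i/o/u, +10 for every other letter.
On costume: c(cons)+10=m, o(vowel)+9=x, s(cons)+10=c, t(cons)+10=d, u(vowel)+9=d, m(cons)+10=w, e(vowel)+9=n.

mxcddwn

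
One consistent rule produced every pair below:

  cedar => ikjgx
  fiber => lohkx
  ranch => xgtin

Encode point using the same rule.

vuotz

Compare letters: c→i is +6, e→k is +6, d→j is +6 — a constant shift. This is a Caesar cipher with shift 6.
Applying it to point: p+6=v, o+6=u, i+6=o, n+6=t, t+6=z.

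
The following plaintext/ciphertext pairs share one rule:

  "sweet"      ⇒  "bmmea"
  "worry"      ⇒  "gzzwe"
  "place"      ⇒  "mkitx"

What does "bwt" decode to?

lot

The output letters match the input read backwards, each shifted +8: sweet reversed is teews. Two steps: reverse the string, then apply a Caesar shift of +8.
Reversing it on bwt: shift back: b−8=t, w−8=o, t−8=l → tol; then reverse → lot.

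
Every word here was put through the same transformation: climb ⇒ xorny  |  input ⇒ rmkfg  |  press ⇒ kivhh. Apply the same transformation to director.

wrivxgli

Each letter is replaced by its mirror in the alphabet: a↔z, b↔y, c↔x, and so on (the Atbash cipher).
On director: d↔w, i↔r, r↔i, e↔v, c↔x, t↔g, o↔l, r↔i.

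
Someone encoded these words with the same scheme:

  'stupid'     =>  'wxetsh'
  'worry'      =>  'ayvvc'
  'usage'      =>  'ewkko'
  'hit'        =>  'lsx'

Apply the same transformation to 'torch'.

The shift depends on letter class: consonant s→w is +4, but vowel u→e is +10. Vowels shift forward by 10 and consonants shift forward by 4.
For torch: t(cons)+4=x, o(vowel)+10=y, r(cons)+4=v, c(cons)+4=g, h(cons)+4=l.

xyvgl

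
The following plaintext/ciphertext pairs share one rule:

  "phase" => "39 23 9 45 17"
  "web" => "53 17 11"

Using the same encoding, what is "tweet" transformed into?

p(#16)→39 and h(#8)→23: differences scale by 2, so n = 2·pos + 7. With a=1..z=26, the number is 2·pos + 7.
On tweet: t=20→47, w=23→53, e=5→17, e=5→17, t=20→47.

47 53 17 17 47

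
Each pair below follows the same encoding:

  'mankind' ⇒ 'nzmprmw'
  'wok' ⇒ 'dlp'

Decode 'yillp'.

This is the alphabet-reversal cipher (Atbash): a becomes z, b becomes y, etc.
Undoing it on yillp: y↔b, i↔r, l↔o, l↔o, p↔k.

brook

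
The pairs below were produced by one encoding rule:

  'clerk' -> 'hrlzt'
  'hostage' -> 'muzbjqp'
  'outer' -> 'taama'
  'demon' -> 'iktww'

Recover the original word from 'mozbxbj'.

history

The shift increases by 1 at each position, starting from +5: 5, 6, 7, ….
Reversing it on mozbxbj: m−5=h, o−6=i, z−7=s, b−8=t, x−9=o, b−10=r, j−11=y.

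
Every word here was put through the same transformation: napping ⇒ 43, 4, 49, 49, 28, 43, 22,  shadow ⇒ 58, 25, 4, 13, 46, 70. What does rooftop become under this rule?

55, 46, 46, 19, 61, 46, 49

n(#14)→43 and a(#1)→4: differences scale by 3, so n = 3·pos + 1. The formula is n = 3×(alphabet index, a=1) + 1.
Applying it to rooftop: r=18→55, o=15→46, o=15→46, f=6→19, t=20→61, o=15→46, p=16→49.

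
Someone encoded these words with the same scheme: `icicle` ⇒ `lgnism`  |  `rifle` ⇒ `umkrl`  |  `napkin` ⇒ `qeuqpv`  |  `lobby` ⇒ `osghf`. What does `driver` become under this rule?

Each letter shifts forward by (position + 3), i.e. 3, 4, 5, … — the shift grows by one for each successive letter.
On driver: d+3=g, r+4=v, i+5=n, v+6=b, e+7=l, r+8=z.

gvnblz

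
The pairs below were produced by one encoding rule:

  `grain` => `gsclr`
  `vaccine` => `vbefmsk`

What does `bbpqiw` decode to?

banner

Letter i (0-indexed) is shifted by i+0, so successive shifts are 0, 1, 2, ….
Reversing it on bbpqiw: b−0=b, b−1=a, p−2=n, q−3=n, i−4=e, w−5=r.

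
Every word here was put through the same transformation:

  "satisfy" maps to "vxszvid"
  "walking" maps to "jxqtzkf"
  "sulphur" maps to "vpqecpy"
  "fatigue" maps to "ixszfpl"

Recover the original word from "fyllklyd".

greenery

s(18)→v(21) and a(0)→x(23) fit y≡23x+23 (mod 26); the inverse of 23 mod 26 is 17. Treating letters as 0–25, the rule is x ↦ 23x + 23 (mod 26).
Undoing it on fyllklyd: f(5)→17·(5−23)≡6=g; y(24)→17·(24−23)≡17=r; l(11)→17·(11−23)≡4=e; l(11)→17·(11−23)≡4=e; k(10)→17·(10−23)≡13=n; l(11)→17·(11−23)≡4=e; y(24)→17·(24−23)≡17=r; d(3)→17·(3−23)≡24=y (all mod 26).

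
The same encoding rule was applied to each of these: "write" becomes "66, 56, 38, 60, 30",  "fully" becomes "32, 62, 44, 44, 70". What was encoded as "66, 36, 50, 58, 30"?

w(#23)→66 and r(#18)→56: differences scale by 2, so n = 2·pos + 20. The formula is n = 2×(alphabet index, a=1) + 20.
Undoing it on 66, 36, 50, 58, 30: 66→(66−20)÷2=23=w, 36→(36−20)÷2=8=h, 50→(50−20)÷2=15=o, 58→(58−20)÷2=19=s, 30→(30−20)÷2=5=e.

whose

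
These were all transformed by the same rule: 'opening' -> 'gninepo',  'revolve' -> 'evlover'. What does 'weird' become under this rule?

driew

The output letters match the input read backwards: opening reversed is gninepo. The word is simply reversed.
On weird: reverse → driew.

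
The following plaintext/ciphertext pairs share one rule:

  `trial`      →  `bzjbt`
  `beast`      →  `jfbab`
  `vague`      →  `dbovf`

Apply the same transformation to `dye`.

Two shifts are in play — +1 for a/e/i/o/u, +8 for every other letter.
Applying it to dye: d(cons)+8=l, y(cons)+8=g, e(vowel)+1=f.

lgf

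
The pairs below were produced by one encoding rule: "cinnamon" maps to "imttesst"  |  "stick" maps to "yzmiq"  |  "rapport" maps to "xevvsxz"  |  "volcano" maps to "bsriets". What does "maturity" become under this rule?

The shift depends on letter class: consonant c→i is +6, but vowel i→m is +4. Two shifts are in play — +4 for a/e/i/o/u, +6 for every other letter.
Applying it to maturity: m(cons)+6=s, a(vowel)+4=e, t(cons)+6=z, u(vowel)+4=y, r(cons)+6=x, i(vowel)+4=m, t(cons)+6=z, y(cons)+6=e.

sezyxmze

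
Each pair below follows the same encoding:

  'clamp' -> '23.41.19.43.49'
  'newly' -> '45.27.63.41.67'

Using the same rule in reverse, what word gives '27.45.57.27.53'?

enter

c(#3)→23 and l(#12)→41: differences scale by 2, so n = 2·pos + 17. Each letter becomes 2×(its alphabet position, a=1..z=26) + 17.
Undoing it on 27.45.57.27.53: 27→(27−17)÷2=5=e, 45→(45−17)÷2=14=n, 57→(57−17)÷2=20=t, 27→(27−17)÷2=5=e, 53→(53−17)÷2=18=r.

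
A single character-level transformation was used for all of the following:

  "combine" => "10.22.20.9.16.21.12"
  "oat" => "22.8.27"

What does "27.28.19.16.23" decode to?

c is letter #3 and maps to 10: an offset of 7. Letters become their 1-based position plus 7 (so a→8, b→9, …).
Reversing it on 27.28.19.16.23: 27→(27−7)÷1=20=t, 28→(28−7)÷1=21=u, 19→(19−7)÷1=12=l, 16→(16−7)÷1=9=i, 23→(23−7)÷1=16=p.

tulip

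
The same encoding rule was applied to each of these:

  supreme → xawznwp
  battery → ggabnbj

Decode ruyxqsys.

In supreme: s→x is +5, u→a is +6, p→w is +7, r→z is +8 — the shift increases by 1 each position. Letter i (0-indexed) is shifted by i+5, so successive shifts are 5, 6, 7, ….
Reversing it on ruyxqsys: r−5=m, u−6=o, y−7=r, x−8=p, q−9=h, s−10=i, y−11=n, s−12=g.

morphing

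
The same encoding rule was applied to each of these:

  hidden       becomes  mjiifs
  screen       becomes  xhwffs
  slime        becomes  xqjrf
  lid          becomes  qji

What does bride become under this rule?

gwjif

The shift depends on letter class: consonant h→m is +5, but vowel i→j is +1. Vowels shift forward by 1 and consonants shift forward by 5.
Applying it to bride: b(cons)+5=g, r(cons)+5=w, i(vowel)+1=j, d(cons)+5=i, e(vowel)+1=f.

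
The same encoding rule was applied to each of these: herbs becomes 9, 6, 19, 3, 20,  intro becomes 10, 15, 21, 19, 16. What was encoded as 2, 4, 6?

Letters become their 1-based position plus 1 (so a→2, b→3, …).
Decoding 2, 4, 6: 2→(2−1)÷1=1=a, 4→(4−1)÷1=3=c, 6→(6−1)÷1=5=e.

ace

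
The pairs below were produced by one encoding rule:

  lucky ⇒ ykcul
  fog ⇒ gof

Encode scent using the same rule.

tnecs

The word is simply reversed.
Applying it to scent: reverse → tnecs.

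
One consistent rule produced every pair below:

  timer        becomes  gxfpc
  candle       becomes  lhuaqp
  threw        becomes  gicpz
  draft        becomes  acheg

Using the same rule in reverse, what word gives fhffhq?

mammal

t(19)→g(6) and i(8)→x(23) fit y≡15x+7 (mod 26); the inverse of 15 mod 26 is 7. This is an affine cipher: with a=0,…,z=25, each position x becomes (15x+7) mod 26.
Undoing it on fhffhq: f(5)→7·(5−7)≡12=m; h(7)→7·(7−7)≡0=a; f(5)→7·(5−7)≡12=m; f(5)→7·(5−7)≡12=m; h(7)→7·(7−7)≡0=a; q(16)→7·(16−7)≡11=l (all mod 26).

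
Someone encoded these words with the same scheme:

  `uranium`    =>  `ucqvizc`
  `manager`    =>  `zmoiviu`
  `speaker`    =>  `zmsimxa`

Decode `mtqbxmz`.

reptile

Two steps: reverse the string, then apply a Caesar shift of +8.
Reversing it on mtqbxmz: shift back: m−8=e, t−8=l, q−8=i, b−8=t, x−8=p, m−8=e, z−8=r → elitper; then reverse → reptile.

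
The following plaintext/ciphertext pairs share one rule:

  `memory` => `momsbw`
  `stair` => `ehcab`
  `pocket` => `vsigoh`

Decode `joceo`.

lease

m(12)→m(12) and e(4)→o(14) fit y≡3x+2 (mod 26); the inverse of 3 mod 26 is 9. Each letter's alphabet position (a=0..z=25) is mapped through 3·x+2 mod 26 — an affine cipher.
Reversing it on joceo: j(9)→9·(9−2)≡11=l; o(14)→9·(14−2)≡4=e; c(2)→9·(2−2)≡0=a; e(4)→9·(4−2)≡18=s; o(14)→9·(14−2)≡4=e (all mod 26).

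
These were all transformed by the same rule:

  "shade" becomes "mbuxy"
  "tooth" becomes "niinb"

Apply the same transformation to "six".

mcr

Compare letters: s→m is +20, h→b is +20, a→u is +20 — a constant shift. It's a constant shift of +20 (ROT20).
For six: s+20=m, i+20=c, x+20=r.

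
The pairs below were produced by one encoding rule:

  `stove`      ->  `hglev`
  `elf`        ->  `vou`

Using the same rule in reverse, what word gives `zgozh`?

Letters are reflected about the middle of the alphabet (position → 25−position): Atbash.
Decoding zgozh: z↔a, g↔t, o↔l, z↔a, h↔s.

atlas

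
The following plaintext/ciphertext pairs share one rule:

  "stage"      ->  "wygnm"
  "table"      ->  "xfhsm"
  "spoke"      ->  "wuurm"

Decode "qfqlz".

In stage: s→w is +4, t→y is +5, a→g is +6, g→n is +7 — the shift increases by 1 each position. Letter i (0-indexed) is shifted by i+4, so successive shifts are 4, 5, 6, ….
Undoing it on qfqlz: q−4=m, f−5=a, q−6=k, l−7=e, z−8=r.

maker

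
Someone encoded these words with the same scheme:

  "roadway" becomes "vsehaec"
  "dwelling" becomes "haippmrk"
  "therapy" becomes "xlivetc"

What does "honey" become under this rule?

lsric

Compare letters: r→v is +4, o→s is +4, a→e is +4 — a constant shift. Every letter moves 4 places later in the alphabet, wrapping around z→a.
On honey: h+4=l, o+4=s, n+4=r, e+4=i, y+4=c.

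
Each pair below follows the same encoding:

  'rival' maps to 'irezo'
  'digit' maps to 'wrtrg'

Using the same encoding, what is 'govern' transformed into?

tlevim

Letters are reflected about the middle of the alphabet (position → 25−position): Atbash.
On govern: g↔t, o↔l, v↔e, e↔v, r↔i, n↔m.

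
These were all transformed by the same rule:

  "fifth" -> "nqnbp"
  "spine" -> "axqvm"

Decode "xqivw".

Compare letters: f→n is +8, i→q is +8, f→n is +8 — a constant shift. Every letter moves 8 places later in the alphabet, wrapping around z→a.
Decoding xqivw: x−8=p, q−8=i, i−8=a, v−8=n, w−8=o.

piano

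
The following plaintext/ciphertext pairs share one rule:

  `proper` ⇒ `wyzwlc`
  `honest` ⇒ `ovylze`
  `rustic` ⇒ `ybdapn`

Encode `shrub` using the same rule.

It's a Vigenère-style cipher with numeric key [7,7,11]: position i shifts by key[i mod 3].
On shrub: s+7=z, h+7=o, r+11=c, u+7=b, b+7=i.

zocbi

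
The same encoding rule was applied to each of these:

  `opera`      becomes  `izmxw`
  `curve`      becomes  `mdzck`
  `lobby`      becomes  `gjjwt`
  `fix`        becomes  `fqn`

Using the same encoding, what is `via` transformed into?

iqd

The output letters match the input read backwards, each shifted +8: opera reversed is arepo. The word is reversed, then every letter is shifted forward by 8.
On via: reverse → aiv; then shift: a+8=i, i+8=q, v+8=d.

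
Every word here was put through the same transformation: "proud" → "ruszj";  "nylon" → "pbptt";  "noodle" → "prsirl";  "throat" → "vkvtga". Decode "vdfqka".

In proud: p→r is +2, r→u is +3, o→s is +4, u→z is +5 — the shift increases by 1 each position. Letter i (0-indexed) is shifted by i+2, so successive shifts are 2, 3, 4, ….
Decoding vdfqka: v−2=t, d−3=a, f−4=b, q−5=l, k−6=e, a−7=t.

tablet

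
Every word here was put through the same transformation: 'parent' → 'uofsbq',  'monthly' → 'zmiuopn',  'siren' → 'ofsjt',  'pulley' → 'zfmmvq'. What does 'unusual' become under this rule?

The output letters match the input read backwards, each shifted +1: parent reversed is tnerap. Read the word backwards and shift each letter +1.
Applying it to unusual: reverse → lausunu; then shift: l+1=m, a+1=b, u+1=v, s+1=t, u+1=v, n+1=o, u+1=v.

mbvtvov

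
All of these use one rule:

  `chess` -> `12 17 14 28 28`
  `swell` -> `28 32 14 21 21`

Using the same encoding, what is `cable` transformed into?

c is letter #3 and maps to 12: an offset of 9. Letters become their 1-based position plus 9 (so a→10, b→11, …).
On cable: c=3→12, a=1→10, b=2→11, l=12→21, e=5→14.

12 10 11 21 14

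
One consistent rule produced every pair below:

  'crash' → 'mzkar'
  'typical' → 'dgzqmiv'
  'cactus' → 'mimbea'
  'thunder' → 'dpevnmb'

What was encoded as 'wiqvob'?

The shifts repeat in a cycle of length 2: positions 0,1,… shift by +10, +8, then the pattern repeats.
Reversing it on wiqvob: w−10=m, i−8=a, q−10=g, v−8=n, o−10=e, b−8=t.

magnet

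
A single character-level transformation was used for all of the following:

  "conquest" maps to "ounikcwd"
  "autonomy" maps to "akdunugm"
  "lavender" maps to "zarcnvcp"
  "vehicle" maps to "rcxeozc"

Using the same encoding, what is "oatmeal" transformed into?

c(2)→o(14) and o(14)→u(20) fit y≡7x+0 (mod 26); the inverse of 7 mod 26 is 15. Treating letters as 0–25, the rule is x ↦ 7x + 0 (mod 26).
On oatmeal: o(14)→7·14+0≡20=u; a(0)→7·0+0≡0=a; t(19)→7·19+0≡3=d; m(12)→7·12+0≡6=g; e(4)→7·4+0≡2=c; a(0)→7·0+0≡0=a; l(11)→7·11+0≡25=z (all mod 26).

uadgcaz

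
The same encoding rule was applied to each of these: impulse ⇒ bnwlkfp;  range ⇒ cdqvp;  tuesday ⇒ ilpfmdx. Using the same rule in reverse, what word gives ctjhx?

This is an affine cipher: with a=0,…,z=25, each position x becomes (3x+3) mod 26.
Decoding ctjhx: c(2)→9·(2−3)≡17=r; t(19)→9·(19−3)≡14=o; j(9)→9·(9−3)≡2=c; h(7)→9·(7−3)≡10=k; x(23)→9·(23−3)≡24=y (all mod 26).

rocky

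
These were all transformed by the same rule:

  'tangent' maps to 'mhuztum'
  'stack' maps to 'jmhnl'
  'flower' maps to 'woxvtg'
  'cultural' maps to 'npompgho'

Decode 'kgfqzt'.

bridge

t(19)→m(12) and a(0)→h(7) fit y≡3x+7 (mod 26); the inverse of 3 mod 26 is 9. Treating letters as 0–25, the rule is x ↦ 3x + 7 (mod 26).
Reversing it on kgfqzt: k(10)→9·(10−7)≡1=b; g(6)→9·(6−7)≡17=r; f(5)→9·(5−7)≡8=i; q(16)→9·(16−7)≡3=d; z(25)→9·(25−7)≡6=g; t(19)→9·(19−7)≡4=e (all mod 26).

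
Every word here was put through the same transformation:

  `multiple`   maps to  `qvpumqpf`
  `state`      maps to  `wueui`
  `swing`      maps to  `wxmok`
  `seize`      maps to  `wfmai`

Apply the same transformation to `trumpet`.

xsyntfx

The shifts repeat in a cycle of length 2: positions 0,1,… shift by +4, +1, then the pattern repeats.
On trumpet: t+4=x, r+1=s, u+4=y, m+1=n, p+4=t, e+1=f, t+4=x.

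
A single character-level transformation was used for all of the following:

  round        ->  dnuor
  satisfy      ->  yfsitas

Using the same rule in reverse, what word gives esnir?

The output letters match the input read backwards: round reversed is dnuor. It's just the letters in reverse order.
Reversing it on esnir: then reverse → rinse.

rinse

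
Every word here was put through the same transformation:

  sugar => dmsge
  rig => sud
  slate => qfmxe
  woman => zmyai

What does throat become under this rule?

The output letters match the input read backwards, each shifted +12: sugar reversed is ragus. Two steps: reverse the string, then apply a Caesar shift of +12.
For throat: reverse → taorht; then shift: t+12=f, a+12=m, o+12=a, r+12=d, h+12=t, t+12=f.

fmadtf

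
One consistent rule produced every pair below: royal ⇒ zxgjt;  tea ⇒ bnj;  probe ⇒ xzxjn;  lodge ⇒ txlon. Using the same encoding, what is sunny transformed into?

advvg

The shift depends on letter class: consonant r→z is +8, but vowel o→x is +9. Two shifts are in play — +9 for a/e/i/o/u, +8 for every other letter.
For sunny: s(cons)+8=a, u(vowel)+9=d, n(cons)+8=v, n(cons)+8=v, y(cons)+8=g.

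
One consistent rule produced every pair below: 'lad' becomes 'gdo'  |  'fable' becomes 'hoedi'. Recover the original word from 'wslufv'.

The output letters match the input read backwards, each shifted +3: lad reversed is dal. Two steps: reverse the string, then apply a Caesar shift of +3.
Undoing it on wslufv: shift back: w−3=t, s−3=p, l−3=i, u−3=r, f−3=c, v−3=s → tpircs; then reverse → script.

script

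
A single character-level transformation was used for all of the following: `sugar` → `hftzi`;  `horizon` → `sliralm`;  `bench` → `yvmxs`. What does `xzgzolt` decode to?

catalog

Each pair mirrors across the alphabet (s↔h, u↔f, g↔t): positions sum to 25. Each letter is replaced by its mirror in the alphabet: a↔z, b↔y, c↔x, and so on (the Atbash cipher).
Undoing it on xzgzolt: x↔c, z↔a, g↔t, z↔a, o↔l, l↔o, t↔g.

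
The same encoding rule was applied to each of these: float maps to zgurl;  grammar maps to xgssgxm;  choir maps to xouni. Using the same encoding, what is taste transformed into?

kzygz

The output letters match the input read backwards, each shifted +6: float reversed is taolf. Read the word backwards and shift each letter +6.
For taste: reverse → etsat; then shift: e+6=k, t+6=z, s+6=y, a+6=g, t+6=z.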